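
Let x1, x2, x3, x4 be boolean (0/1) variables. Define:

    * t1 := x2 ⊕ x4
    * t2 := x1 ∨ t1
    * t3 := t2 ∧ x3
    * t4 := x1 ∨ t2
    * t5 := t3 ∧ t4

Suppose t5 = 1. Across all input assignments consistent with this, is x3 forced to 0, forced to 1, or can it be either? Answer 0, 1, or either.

t5 = t3 ∧ t4 must be 1, so both t3 = 1 and t4 = 1.
t3 = t2 ∧ x3 must be 1, so both t2 = 1 and x3 = 1.
Every assignment with t5 = 1 has x3 = 1; there are 6 such assignment(s).

1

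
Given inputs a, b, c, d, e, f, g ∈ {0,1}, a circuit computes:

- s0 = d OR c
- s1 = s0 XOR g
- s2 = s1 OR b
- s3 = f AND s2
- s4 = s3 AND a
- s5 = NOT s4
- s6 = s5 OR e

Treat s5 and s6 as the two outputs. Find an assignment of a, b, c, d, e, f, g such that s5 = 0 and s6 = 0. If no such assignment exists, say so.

Check with a=1, b=1, c=1, d=0, e=0, f=1, g=0:
s0 = d OR c = 0 OR 1 = 1
s1 = s0 XOR g = 1 XOR 0 = 1
s2 = s1 OR b = 1 OR 1 = 1
s3 = f AND s2 = 1 AND 1 = 1
s4 = s3 AND a = 1 AND 1 = 1
s5 = NOT s4 = NOT 1 = 0
s6 = s5 OR e = 0 OR 0 = 0
So s5 = 0 and s6 = 0.

a=1, b=1, c=1, d=0, e=0, f=1, g=0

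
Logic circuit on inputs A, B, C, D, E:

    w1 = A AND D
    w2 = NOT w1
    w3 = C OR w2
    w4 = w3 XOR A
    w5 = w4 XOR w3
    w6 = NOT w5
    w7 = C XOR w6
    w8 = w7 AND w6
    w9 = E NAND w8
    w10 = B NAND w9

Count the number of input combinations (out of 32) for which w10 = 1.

18

w10 = B NAND w9 must be 1, so at least one of B, w9 is 0.
Enumerating the 32 input combinations, 18 give w10 = 1 and 14 give w10 = 0.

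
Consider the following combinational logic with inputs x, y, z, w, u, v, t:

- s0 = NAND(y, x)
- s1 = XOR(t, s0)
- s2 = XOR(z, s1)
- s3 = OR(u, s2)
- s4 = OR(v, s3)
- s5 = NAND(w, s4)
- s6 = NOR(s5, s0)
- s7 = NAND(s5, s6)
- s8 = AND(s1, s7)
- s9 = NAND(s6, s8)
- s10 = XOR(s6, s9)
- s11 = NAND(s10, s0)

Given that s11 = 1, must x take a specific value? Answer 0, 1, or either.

s11 = NAND(s10, s0) must be 1, so at least one of s10, s0 is 0.
Every assignment with s11 = 1 has x = 1; there are 32 such assignment(s).

1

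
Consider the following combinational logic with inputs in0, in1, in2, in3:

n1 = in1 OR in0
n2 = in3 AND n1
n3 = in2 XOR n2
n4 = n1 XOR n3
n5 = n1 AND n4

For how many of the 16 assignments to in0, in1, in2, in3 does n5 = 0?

n5 = n1 AND n4 must be 0, so at least one of n1, n4 is 0.
Enumerating the 16 input combinations, 10 give n5 = 0 and 6 give n5 = 1.

10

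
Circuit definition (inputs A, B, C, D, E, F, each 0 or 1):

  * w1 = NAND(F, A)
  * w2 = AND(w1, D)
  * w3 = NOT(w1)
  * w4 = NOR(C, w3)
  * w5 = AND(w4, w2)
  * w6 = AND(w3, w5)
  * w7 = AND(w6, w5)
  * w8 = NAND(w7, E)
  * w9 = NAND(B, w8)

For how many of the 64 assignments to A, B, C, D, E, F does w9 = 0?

32

w9 = NAND(B, w8) must be 0, so both B = 1 and w8 = 1.
Enumerating the 64 input combinations, 32 give w9 = 0 and 32 give w9 = 1.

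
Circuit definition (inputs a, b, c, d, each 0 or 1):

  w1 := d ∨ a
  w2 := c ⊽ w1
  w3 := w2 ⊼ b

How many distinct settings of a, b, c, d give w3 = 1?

15

w3 = w2 ⊼ b must be 1, so at least one of w2, b is 0.
Enumerating the 16 input combinations, 15 give w3 = 1 and 1 give w3 = 0.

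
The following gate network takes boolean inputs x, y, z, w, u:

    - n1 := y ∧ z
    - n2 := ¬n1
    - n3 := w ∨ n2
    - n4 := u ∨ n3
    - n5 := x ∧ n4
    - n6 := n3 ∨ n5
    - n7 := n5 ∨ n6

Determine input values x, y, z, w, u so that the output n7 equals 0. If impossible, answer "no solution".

n7 = n5 ∨ n6 must be 0, so both n5 = 0 and n6 = 0.
Check with x=0, y=1, z=1, w=0, u=1:
n1 = y ∧ z = 1 ∧ 1 = 1
n2 = ¬n1 = ¬1 = 0
n3 = w ∨ n2 = 0 ∨ 0 = 0
n4 = u ∨ n3 = 1 ∨ 0 = 1
n5 = x ∧ n4 = 0 ∧ 1 = 0
n6 = n3 ∨ n5 = 0 ∨ 0 = 0
n7 = n5 ∨ n6 = 0 ∨ 0 = 0
So n7 = 0 as required.

x=0, y=1, z=1, w=0, u=1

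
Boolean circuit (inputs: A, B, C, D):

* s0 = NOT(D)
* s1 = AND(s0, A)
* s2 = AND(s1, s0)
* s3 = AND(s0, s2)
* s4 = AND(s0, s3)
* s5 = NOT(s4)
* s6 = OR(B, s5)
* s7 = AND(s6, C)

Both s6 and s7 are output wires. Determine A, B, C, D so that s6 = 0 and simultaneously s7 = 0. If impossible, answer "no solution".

Check with A=1, B=0, C=0, D=0:
s0 = NOT(D) = NOT 0 = 1
s1 = AND(s0, A) = AND(1, 1) = 1
s2 = AND(s1, s0) = AND(1, 1) = 1
s3 = AND(s0, s2) = AND(1, 1) = 1
s4 = AND(s0, s3) = AND(1, 1) = 1
s5 = NOT(s4) = NOT 1 = 0
s6 = OR(B, s5) = OR(0, 0) = 0
s7 = AND(s6, C) = AND(0, 0) = 0
So s6 = 0 and s7 = 0.

A=1, B=0, C=0, D=0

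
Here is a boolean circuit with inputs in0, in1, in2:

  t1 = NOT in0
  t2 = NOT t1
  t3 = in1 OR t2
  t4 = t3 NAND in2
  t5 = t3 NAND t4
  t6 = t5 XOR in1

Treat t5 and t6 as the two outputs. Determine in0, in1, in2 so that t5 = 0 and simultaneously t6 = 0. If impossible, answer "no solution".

in0=1 in1=0 in2=0

Check with in0=1 in1=0 in2=0:
t1 = NOT in0 = NOT 1 = 0
t2 = NOT t1 = NOT 0 = 1
t3 = in1 OR t2 = 0 OR 1 = 1
t4 = t3 NAND in2 = 1 NAND 0 = 1
t5 = t3 NAND t4 = 1 NAND 1 = 0
t6 = t5 XOR in1 = 0 XOR 0 = 0
So t5 = 0 and t6 = 0.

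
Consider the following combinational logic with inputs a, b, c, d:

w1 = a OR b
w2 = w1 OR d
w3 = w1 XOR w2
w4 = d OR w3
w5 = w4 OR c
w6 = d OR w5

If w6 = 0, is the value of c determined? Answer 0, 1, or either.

0

w6 = d OR w5 must be 0, so both d = 0 and w5 = 0.
w5 = w4 OR c must be 0, so both w4 = 0 and c = 0.
w4 = d OR w3 must be 0, so both d = 0 and w3 = 0.
Every assignment with w6 = 0 has c = 0; there are 4 such assignment(s).
  a=0, b=0, c=0, d=0
  a=0, b=1, c=0, d=0
  a=1, b=0, c=0, d=0
  a=1, b=1, c=0, d=0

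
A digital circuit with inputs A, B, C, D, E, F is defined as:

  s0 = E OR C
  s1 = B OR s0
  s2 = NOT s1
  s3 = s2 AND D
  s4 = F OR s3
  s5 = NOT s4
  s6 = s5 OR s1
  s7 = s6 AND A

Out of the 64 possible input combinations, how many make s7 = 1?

29

s7 = s6 AND A must be 1, so both s6 = 1 and A = 1.
Enumerating the 64 input combinations, 29 give s7 = 1 and 35 give s7 = 0.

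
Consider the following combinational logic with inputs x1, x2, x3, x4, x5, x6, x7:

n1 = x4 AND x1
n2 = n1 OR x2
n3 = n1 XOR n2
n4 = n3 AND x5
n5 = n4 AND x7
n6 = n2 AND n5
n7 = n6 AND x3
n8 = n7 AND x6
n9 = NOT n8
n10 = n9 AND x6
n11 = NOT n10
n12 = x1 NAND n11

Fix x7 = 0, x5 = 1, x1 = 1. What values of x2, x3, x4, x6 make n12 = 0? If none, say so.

n12 = x1 NAND n11 must be 0, so both x1 = 1 and n11 = 1.
n11 = NOT n10 must be 1, so n10 = 0.
Check with x7 = 0, x5 = 1, x1 = 1 and x2=1, x3=1, x4=0, x6=0:
n1 = x4 AND x1 = 0 AND 1 = 0
n2 = n1 OR x2 = 0 OR 1 = 1
n3 = n1 XOR n2 = 0 XOR 1 = 1
n4 = n3 AND x5 = 1 AND 1 = 1
n5 = n4 AND x7 = 1 AND 0 = 0
n6 = n2 AND n5 = 1 AND 0 = 0
n7 = n6 AND x3 = 0 AND 1 = 0
n8 = n7 AND x6 = 0 AND 0 = 0
n9 = NOT n8 = NOT 0 = 1
n10 = n9 AND x6 = 1 AND 0 = 0
n11 = NOT n10 = NOT 0 = 1
n12 = x1 NAND n11 = 1 NAND 1 = 0
So n12 = 0.

x2=1, x3=1, x4=0, x6=0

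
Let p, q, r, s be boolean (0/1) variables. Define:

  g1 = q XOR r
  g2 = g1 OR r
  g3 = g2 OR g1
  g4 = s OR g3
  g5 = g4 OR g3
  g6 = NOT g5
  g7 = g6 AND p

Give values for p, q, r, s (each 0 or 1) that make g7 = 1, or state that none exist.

g7 = g6 AND p must be 1, so both g6 = 1 and p = 1.
Check with p=1, q=0, r=0, s=0:
g1 = q XOR r = 0 XOR 0 = 0
g2 = g1 OR r = 0 OR 0 = 0
g3 = g2 OR g1 = 0 OR 0 = 0
g4 = s OR g3 = 0 OR 0 = 0
g5 = g4 OR g3 = 0 OR 0 = 0
g6 = NOT g5 = NOT 0 = 1
g7 = g6 AND p = 1 AND 1 = 1
So g7 = 1 as required.

p=1, q=0, r=0, s=0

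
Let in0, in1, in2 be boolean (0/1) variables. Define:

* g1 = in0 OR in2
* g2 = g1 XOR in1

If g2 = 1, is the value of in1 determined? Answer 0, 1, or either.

either

Both values of in1 occur among assignments with g2 = 1:
  in1=0: in0=0, in1=0, in2=1
  in1=1: in0=0, in1=1, in2=0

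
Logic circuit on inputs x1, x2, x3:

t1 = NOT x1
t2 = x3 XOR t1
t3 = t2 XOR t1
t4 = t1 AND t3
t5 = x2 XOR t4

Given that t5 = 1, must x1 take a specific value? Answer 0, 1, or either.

Both values of x1 occur among assignments with t5 = 1:
  x1=0: x1=0, x2=0, x3=1
  x1=1: x1=1, x2=1, x3=0

either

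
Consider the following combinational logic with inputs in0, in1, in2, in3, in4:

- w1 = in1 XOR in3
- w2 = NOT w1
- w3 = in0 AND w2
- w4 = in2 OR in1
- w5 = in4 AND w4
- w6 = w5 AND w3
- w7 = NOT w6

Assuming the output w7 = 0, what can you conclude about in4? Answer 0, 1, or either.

w7 = NOT w6 must be 0, so w6 = 1.
w6 = w5 AND w3 must be 1, so both w5 = 1 and w3 = 1.
w5 = in4 AND w4 must be 1, so both in4 = 1 and w4 = 1.
Every assignment with w7 = 0 has in4 = 1; there are 3 such assignment(s).
  in0=1, in1=0, in2=1, in3=0, in4=1
  in0=1, in1=1, in2=0, in3=1, in4=1
  in0=1, in1=1, in2=1, in3=1, in4=1

1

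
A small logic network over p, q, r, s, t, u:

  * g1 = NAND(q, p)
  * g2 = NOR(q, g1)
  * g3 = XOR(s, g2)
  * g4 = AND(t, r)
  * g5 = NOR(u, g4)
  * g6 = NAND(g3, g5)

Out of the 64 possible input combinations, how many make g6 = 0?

12

g6 = NAND(g3, g5) must be 0, so both g3 = 1 and g5 = 1.
Enumerating the 64 input combinations, 12 give g6 = 0 and 52 give g6 = 1.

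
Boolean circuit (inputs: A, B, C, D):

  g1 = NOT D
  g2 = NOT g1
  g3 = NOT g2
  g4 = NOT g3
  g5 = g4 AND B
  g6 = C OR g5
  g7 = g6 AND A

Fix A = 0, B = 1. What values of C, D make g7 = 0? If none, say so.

C=0, D=0

Check with A = 0, B = 1 and C=0, D=0:
g1 = NOT D = NOT 0 = 1
g2 = NOT g1 = NOT 1 = 0
g3 = NOT g2 = NOT 0 = 1
g4 = NOT g3 = NOT 1 = 0
g5 = g4 AND B = 0 AND 1 = 0
g6 = C OR g5 = 0 OR 0 = 0
g7 = g6 AND A = 0 AND 0 = 0
So g7 = 0.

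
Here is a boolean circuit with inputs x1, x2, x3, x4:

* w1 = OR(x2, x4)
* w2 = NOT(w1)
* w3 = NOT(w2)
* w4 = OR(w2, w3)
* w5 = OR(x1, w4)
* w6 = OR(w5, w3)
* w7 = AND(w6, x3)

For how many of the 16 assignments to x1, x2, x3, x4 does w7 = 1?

8

w7 = AND(w6, x3) must be 1, so both w6 = 1 and x3 = 1.
w6 = OR(w5, w3) must be 1, so at least one of w5, w3 is 1.
Enumerating the 16 input combinations, 8 give w7 = 1 and 8 give w7 = 0.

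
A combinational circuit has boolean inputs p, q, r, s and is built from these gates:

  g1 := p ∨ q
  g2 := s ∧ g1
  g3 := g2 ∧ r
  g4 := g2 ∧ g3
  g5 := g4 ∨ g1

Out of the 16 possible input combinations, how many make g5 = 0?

g5 = g4 ∨ g1 must be 0, so both g4 = 0 and g1 = 0.
g4 = g2 ∧ g3 must be 0, so at least one of g2, g3 is 0.
Enumerating the 16 input combinations, 4 give g5 = 0 and 12 give g5 = 1.

4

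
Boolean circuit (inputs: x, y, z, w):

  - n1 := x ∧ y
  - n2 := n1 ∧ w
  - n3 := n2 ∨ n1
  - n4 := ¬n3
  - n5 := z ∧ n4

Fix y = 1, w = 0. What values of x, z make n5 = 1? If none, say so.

x=0, z=1

n5 = z ∧ n4 must be 1, so both z = 1 and n4 = 1.
Check with y = 1, w = 0 and x=0, z=1:
n1 = x ∧ y = 0 ∧ 1 = 0
n2 = n1 ∧ w = 0 ∧ 0 = 0
n3 = n2 ∨ n1 = 0 ∨ 0 = 0
n4 = ¬n3 = ¬0 = 1
n5 = z ∧ n4 = 1 ∧ 1 = 1
So n5 = 1.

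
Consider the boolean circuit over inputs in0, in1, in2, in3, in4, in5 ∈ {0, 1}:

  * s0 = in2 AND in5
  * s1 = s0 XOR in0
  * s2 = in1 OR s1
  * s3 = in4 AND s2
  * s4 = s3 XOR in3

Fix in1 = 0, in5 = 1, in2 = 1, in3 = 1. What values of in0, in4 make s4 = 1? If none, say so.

s4 = s3 XOR in3 must be 1, so s3 and in3 differ.
Check with in1 = 0, in5 = 1, in2 = 1, in3 = 1 and in0=1, in4=1:
s0 = in2 AND in5 = 1 AND 1 = 1
s1 = s0 XOR in0 = 1 XOR 1 = 0
s2 = in1 OR s1 = 0 OR 0 = 0
s3 = in4 AND s2 = 1 AND 0 = 0
s4 = s3 XOR in3 = 0 XOR 1 = 1
So s4 = 1.

in0=1 in4=1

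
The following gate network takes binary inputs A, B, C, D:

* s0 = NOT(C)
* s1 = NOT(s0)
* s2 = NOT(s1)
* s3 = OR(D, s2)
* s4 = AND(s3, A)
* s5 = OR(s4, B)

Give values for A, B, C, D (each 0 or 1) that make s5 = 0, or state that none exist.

s5 = OR(s4, B) must be 0, so both s4 = 0 and B = 0.
s4 = AND(s3, A) must be 0, so at least one of s3, A is 0.
Check with A=1 B=0 C=1 D=0:
s0 = NOT(C) = NOT 1 = 0
s1 = NOT(s0) = NOT 0 = 1
s2 = NOT(s1) = NOT 1 = 0
s3 = OR(D, s2) = OR(0, 0) = 0
s4 = AND(s3, A) = AND(0, 1) = 0
s5 = OR(s4, B) = OR(0, 0) = 0
So s5 = 0 as required.

A=1 B=0 C=1 D=0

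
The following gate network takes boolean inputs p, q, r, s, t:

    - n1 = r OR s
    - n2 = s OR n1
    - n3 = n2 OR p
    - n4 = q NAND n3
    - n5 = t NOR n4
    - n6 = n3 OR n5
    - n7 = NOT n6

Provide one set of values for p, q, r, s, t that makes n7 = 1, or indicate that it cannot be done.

n7 = NOT n6 must be 1, so n6 = 0.
n6 = n3 OR n5 must be 0, so both n3 = 0 and n5 = 0.
Check with p=0 q=0 r=0 s=0 t=1:
n1 = r OR s = 0 OR 0 = 0
n2 = s OR n1 = 0 OR 0 = 0
n3 = n2 OR p = 0 OR 0 = 0
n4 = q NAND n3 = 0 NAND 0 = 1
n5 = t NOR n4 = 1 NOR 1 = 0
n6 = n3 OR n5 = 0 OR 0 = 0
n7 = NOT n6 = NOT 0 = 1
So n7 = 1 as required.

p=0 q=0 r=0 s=0 t=1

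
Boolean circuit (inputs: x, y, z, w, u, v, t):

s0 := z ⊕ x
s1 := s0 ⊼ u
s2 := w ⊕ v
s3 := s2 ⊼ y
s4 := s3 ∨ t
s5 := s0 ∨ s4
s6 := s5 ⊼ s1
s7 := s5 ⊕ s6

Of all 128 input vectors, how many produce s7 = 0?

32

s7 = s5 ⊕ s6 must be 0, so s5 and s6 are equal.
Enumerating the 128 input combinations, 32 give s7 = 0 and 96 give s7 = 1.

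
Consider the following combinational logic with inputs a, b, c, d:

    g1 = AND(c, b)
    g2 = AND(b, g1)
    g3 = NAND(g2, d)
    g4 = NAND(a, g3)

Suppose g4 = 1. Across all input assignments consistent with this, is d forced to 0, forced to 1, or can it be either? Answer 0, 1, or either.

Both values of d occur among assignments with g4 = 1:
  d=0: a=0, b=0, c=0, d=0
  d=1: a=0, b=0, c=0, d=1

either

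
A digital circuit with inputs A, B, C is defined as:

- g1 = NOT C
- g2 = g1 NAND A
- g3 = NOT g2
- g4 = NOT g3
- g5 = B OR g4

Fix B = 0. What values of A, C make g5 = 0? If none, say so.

A=1, C=0

g5 = B OR g4 must be 0, so both B = 0 and g4 = 0.
g4 = NOT g3 must be 0, so g3 = 1.
Check with B = 0 and A=1, C=0:
g1 = NOT C = NOT 0 = 1
g2 = g1 NAND A = 1 NAND 1 = 0
g3 = NOT g2 = NOT 0 = 1
g4 = NOT g3 = NOT 1 = 0
g5 = B OR g4 = 0 OR 0 = 0
So g5 = 0.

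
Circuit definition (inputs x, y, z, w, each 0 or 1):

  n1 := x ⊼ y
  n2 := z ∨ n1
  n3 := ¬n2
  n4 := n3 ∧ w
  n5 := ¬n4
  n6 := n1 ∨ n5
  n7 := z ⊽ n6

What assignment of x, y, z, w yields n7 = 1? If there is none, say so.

Check with x=1, y=1, z=0, w=1:
n1 = x ⊼ y = 1 ⊼ 1 = 0
n2 = z ∨ n1 = 0 ∨ 0 = 0
n3 = ¬n2 = ¬0 = 1
n4 = n3 ∧ w = 1 ∧ 1 = 1
n5 = ¬n4 = ¬1 = 0
n6 = n1 ∨ n5 = 0 ∨ 0 = 0
n7 = z ⊽ n6 = 0 ⊽ 0 = 1
So n7 = 1 as required.

x=1, y=1, z=0, w=1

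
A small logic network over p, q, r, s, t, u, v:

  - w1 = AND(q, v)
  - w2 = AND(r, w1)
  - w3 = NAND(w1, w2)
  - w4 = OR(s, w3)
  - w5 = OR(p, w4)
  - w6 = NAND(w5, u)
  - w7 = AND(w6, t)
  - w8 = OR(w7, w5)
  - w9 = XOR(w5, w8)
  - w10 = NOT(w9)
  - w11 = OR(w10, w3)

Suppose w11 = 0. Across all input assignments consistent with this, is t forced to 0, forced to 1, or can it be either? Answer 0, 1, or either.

w11 = OR(w10, w3) must be 0, so both w10 = 0 and w3 = 0.
w10 = NOT(w9) must be 0, so w9 = 1.
w3 = NAND(w1, w2) must be 0, so both w1 = 1 and w2 = 1.
Every assignment with w11 = 0 has t = 1; there are 2 such assignment(s).
  p=0, q=1, r=1, s=0, t=1, u=0, v=1
  p=0, q=1, r=1, s=0, t=1, u=1, v=1

1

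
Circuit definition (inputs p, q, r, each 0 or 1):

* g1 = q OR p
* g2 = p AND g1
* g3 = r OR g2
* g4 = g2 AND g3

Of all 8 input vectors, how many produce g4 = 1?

g4 = g2 AND g3 must be 1, so both g2 = 1 and g3 = 1.
Satisfying assignments:
  p=1, q=0, r=0
  p=1, q=0, r=1
  p=1, q=1, r=0
  p=1, q=1, r=1

4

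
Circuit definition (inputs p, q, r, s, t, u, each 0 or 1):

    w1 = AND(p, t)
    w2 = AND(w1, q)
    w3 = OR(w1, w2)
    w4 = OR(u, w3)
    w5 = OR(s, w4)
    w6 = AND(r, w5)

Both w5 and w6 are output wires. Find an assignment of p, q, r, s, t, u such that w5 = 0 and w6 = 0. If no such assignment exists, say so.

Check with p=0, q=0, r=0, s=0, t=0, u=0:
w1 = AND(p, t) = AND(0, 0) = 0
w2 = AND(w1, q) = AND(0, 0) = 0
w3 = OR(w1, w2) = OR(0, 0) = 0
w4 = OR(u, w3) = OR(0, 0) = 0
w5 = OR(s, w4) = OR(0, 0) = 0
w6 = AND(r, w5) = AND(0, 0) = 0
So w5 = 0 and w6 = 0.

p=0, q=0, r=0, s=0, t=0, u=0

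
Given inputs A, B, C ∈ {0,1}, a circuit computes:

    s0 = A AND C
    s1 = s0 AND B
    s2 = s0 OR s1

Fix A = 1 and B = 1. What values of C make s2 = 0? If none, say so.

C=0

s2 = s0 OR s1 must be 0, so both s0 = 0 and s1 = 0.
Check with A = 1 and B = 1 and C=0:
s0 = A AND C = 1 AND 0 = 0
s1 = s0 AND B = 0 AND 1 = 0
s2 = s0 OR s1 = 0 OR 0 = 0
So s2 = 0.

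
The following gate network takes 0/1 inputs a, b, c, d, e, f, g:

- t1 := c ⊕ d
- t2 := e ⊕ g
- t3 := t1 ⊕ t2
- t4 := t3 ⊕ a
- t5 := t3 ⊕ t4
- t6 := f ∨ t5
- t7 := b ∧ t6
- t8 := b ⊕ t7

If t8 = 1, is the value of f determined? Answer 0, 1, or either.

0

t8 = b ⊕ t7 must be 1, so b and t7 differ.
Every assignment with t8 = 1 has f = 0; there are 16 such assignment(s).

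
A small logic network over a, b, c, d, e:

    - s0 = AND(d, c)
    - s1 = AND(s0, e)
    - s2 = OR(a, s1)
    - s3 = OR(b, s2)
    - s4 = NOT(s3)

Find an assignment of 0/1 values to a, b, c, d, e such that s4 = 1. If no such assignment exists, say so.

Check with a=0, b=0, c=1, d=0, e=1:
s0 = AND(d, c) = AND(0, 1) = 0
s1 = AND(s0, e) = AND(0, 1) = 0
s2 = OR(a, s1) = OR(0, 0) = 0
s3 = OR(b, s2) = OR(0, 0) = 0
s4 = NOT(s3) = NOT 0 = 1
So s4 = 1 as required.

a=0, b=0, c=1, d=0, e=1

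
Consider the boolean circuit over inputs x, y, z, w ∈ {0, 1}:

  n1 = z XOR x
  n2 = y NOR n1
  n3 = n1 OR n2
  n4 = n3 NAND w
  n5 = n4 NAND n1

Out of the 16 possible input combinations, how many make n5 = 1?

n5 = n4 NAND n1 must be 1, so at least one of n4, n1 is 0.
Enumerating the 16 input combinations, 12 give n5 = 1 and 4 give n5 = 0.

12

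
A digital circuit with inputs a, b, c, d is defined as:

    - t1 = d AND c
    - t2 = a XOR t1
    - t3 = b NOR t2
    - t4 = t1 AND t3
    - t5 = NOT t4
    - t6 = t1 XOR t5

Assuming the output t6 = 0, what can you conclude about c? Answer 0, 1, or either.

t6 = t1 XOR t5 must be 0, so t1 and t5 are equal.
Every assignment with t6 = 0 has c = 1; there are 3 such assignment(s).
  a=0, b=0, c=1, d=1
  a=0, b=1, c=1, d=1
  a=1, b=1, c=1, d=1

1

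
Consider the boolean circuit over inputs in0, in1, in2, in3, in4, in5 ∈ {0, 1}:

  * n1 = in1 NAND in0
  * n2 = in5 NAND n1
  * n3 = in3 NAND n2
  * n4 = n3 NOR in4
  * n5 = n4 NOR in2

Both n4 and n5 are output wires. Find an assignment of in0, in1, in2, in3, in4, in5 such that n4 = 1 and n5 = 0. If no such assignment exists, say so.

Check with in0=1 in1=1 in2=0 in3=1 in4=0 in5=1:
n1 = in1 NAND in0 = 1 NAND 1 = 0
n2 = in5 NAND n1 = 1 NAND 0 = 1
n3 = in3 NAND n2 = 1 NAND 1 = 0
n4 = n3 NOR in4 = 0 NOR 0 = 1
n5 = n4 NOR in2 = 1 NOR 0 = 0
So n4 = 1 and n5 = 0.

in0=1 in1=1 in2=0 in3=1 in4=0 in5=1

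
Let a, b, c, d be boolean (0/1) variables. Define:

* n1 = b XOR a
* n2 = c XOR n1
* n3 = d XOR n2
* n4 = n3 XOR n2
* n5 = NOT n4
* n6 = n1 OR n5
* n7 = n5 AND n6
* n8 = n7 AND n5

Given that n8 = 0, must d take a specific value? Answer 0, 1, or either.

n8 = n7 AND n5 must be 0, so at least one of n7, n5 is 0.
Every assignment with n8 = 0 has d = 1; there are 8 such assignment(s).

1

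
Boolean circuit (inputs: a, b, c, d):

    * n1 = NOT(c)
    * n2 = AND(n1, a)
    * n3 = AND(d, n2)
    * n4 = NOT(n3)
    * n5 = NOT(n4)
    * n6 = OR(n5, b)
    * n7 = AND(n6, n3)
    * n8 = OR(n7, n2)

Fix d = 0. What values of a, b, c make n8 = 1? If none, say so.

a=1, b=1, c=0

Check with d = 0 and a=1, b=1, c=0:
n1 = NOT(c) = NOT 0 = 1
n2 = AND(n1, a) = AND(1, 1) = 1
n3 = AND(d, n2) = AND(0, 1) = 0
n4 = NOT(n3) = NOT 0 = 1
n5 = NOT(n4) = NOT 1 = 0
n6 = OR(n5, b) = OR(0, 1) = 1
n7 = AND(n6, n3) = AND(1, 0) = 0
n8 = OR(n7, n2) = OR(0, 1) = 1
So n8 = 1.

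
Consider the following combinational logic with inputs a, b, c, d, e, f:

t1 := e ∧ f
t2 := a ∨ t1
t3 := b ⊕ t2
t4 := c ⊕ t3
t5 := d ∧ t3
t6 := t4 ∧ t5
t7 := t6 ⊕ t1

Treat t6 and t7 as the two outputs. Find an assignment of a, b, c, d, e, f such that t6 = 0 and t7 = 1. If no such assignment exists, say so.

Check with a=0, b=0, c=1, d=0, e=1, f=1:
t1 = e ∧ f = 1 ∧ 1 = 1
t2 = a ∨ t1 = 0 ∨ 1 = 1
t3 = b ⊕ t2 = 0 ⊕ 1 = 1
t4 = c ⊕ t3 = 1 ⊕ 1 = 0
t5 = d ∧ t3 = 0 ∧ 1 = 0
t6 = t4 ∧ t5 = 0 ∧ 0 = 0
t7 = t6 ⊕ t1 = 0 ⊕ 1 = 1
So t6 = 0 and t7 = 1.

a=0, b=0, c=1, d=0, e=1, f=1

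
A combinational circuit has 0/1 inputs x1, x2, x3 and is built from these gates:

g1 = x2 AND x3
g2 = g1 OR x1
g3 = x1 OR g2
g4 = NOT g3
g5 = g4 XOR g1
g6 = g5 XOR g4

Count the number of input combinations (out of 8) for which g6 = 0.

6

g6 = g5 XOR g4 must be 0, so g5 and g4 are equal.
Enumerating the 8 input combinations, 6 give g6 = 0 and 2 give g6 = 1.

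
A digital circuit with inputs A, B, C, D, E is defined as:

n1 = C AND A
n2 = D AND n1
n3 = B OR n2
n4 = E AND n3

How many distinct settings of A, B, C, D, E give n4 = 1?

9

n4 = E AND n3 must be 1, so both E = 1 and n3 = 1.
n3 = B OR n2 must be 1, so at least one of B, n2 is 1.
Enumerating the 32 input combinations, 9 give n4 = 1 and 23 give n4 = 0.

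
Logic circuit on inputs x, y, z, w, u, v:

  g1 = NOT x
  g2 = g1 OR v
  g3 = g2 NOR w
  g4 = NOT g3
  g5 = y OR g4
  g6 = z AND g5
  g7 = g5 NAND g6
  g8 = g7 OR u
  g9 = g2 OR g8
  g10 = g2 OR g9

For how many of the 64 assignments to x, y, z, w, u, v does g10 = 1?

61

g10 = g2 OR g9 must be 1, so at least one of g2, g9 is 1.
Enumerating the 64 input combinations, 61 give g10 = 1 and 3 give g10 = 0.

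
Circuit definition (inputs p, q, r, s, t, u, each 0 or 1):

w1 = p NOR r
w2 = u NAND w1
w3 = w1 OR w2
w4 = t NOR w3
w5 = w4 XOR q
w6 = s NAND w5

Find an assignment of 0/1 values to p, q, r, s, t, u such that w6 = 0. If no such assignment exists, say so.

p=0 q=1 r=0 s=1 t=0 u=1

Check with p=0 q=1 r=0 s=1 t=0 u=1:
w1 = p NOR r = 0 NOR 0 = 1
w2 = u NAND w1 = 1 NAND 1 = 0
w3 = w1 OR w2 = 1 OR 0 = 1
w4 = t NOR w3 = 0 NOR 1 = 0
w5 = w4 XOR q = 0 XOR 1 = 1
w6 = s NAND w5 = 1 NAND 1 = 0
So w6 = 0 as required.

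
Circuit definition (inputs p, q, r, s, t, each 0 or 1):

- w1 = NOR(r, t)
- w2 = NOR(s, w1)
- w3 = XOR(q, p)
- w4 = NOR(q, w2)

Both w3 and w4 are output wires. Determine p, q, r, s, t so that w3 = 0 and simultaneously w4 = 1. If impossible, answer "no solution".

Check with p=0, q=0, r=1, s=1, t=0:
w1 = NOR(r, t) = NOR(1, 0) = 0
w2 = NOR(s, w1) = NOR(1, 0) = 0
w3 = XOR(q, p) = XOR(0, 0) = 0
w4 = NOR(q, w2) = NOR(0, 0) = 1
So w3 = 0 and w4 = 1.

p=0, q=0, r=1, s=1, t=0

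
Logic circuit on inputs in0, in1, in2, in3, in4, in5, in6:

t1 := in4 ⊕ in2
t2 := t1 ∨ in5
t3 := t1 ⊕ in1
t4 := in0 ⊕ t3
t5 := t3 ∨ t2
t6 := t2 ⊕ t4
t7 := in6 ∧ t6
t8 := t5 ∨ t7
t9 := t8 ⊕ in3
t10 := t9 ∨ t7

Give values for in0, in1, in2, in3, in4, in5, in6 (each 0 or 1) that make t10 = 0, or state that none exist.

t10 = t9 ∨ t7 must be 0, so both t9 = 0 and t7 = 0.
Check with in0=1, in1=1, in2=1, in3=1, in4=1, in5=0, in6=0:
t1 = in4 ⊕ in2 = 1 ⊕ 1 = 0
t2 = t1 ∨ in5 = 0 ∨ 0 = 0
t3 = t1 ⊕ in1 = 0 ⊕ 1 = 1
t4 = in0 ⊕ t3 = 1 ⊕ 1 = 0
t5 = t3 ∨ t2 = 1 ∨ 0 = 1
t6 = t2 ⊕ t4 = 0 ⊕ 0 = 0
t7 = in6 ∧ t6 = 0 ∧ 0 = 0
t8 = t5 ∨ t7 = 1 ∨ 0 = 1
t9 = t8 ⊕ in3 = 1 ⊕ 1 = 0
t10 = t9 ∨ t7 = 0 ∨ 0 = 0
So t10 = 0 as required.

in0=1, in1=1, in2=1, in3=1, in4=1, in5=0, in6=0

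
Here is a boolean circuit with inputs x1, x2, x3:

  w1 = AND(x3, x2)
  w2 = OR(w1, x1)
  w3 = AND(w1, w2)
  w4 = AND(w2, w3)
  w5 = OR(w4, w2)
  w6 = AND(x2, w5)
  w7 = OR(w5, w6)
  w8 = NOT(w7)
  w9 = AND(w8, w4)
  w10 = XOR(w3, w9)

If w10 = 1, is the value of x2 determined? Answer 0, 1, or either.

w10 = XOR(w3, w9) must be 1, so w3 and w9 differ.
Every assignment with w10 = 1 has x2 = 1; there are 2 such assignment(s).
  x1=0, x2=1, x3=1
  x1=1, x2=1, x3=1

1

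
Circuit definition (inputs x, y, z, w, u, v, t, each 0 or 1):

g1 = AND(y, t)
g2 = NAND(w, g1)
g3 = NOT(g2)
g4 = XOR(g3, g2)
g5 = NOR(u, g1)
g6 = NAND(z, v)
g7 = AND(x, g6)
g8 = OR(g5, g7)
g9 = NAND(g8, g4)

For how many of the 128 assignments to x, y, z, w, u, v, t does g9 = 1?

50

g9 = NAND(g8, g4) must be 1, so at least one of g8, g4 is 0.
Enumerating the 128 input combinations, 50 give g9 = 1 and 78 give g9 = 0.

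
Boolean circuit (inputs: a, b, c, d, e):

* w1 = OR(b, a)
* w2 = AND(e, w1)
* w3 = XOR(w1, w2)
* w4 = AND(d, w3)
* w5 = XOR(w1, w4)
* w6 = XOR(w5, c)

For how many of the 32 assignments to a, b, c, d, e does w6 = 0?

16

w6 = XOR(w5, c) must be 0, so w5 and c are equal.
Enumerating the 32 input combinations, 16 give w6 = 0 and 16 give w6 = 1.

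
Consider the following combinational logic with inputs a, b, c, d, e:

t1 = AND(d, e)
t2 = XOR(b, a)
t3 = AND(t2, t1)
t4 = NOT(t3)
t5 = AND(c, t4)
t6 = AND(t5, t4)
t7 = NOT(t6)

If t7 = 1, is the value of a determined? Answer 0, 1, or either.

either

Both values of a occur among assignments with t7 = 1:
  a=0: a=0, b=0, c=0, d=0, e=0
  a=1: a=1, b=0, c=0, d=0, e=0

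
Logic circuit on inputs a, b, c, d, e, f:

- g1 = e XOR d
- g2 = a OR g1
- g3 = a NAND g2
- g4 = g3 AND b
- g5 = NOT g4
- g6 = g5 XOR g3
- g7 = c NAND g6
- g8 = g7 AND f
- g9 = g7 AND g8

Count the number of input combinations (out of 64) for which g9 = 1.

g9 = g7 AND g8 must be 1, so both g7 = 1 and g8 = 1.
Enumerating the 64 input combinations, 20 give g9 = 1 and 44 give g9 = 0.

20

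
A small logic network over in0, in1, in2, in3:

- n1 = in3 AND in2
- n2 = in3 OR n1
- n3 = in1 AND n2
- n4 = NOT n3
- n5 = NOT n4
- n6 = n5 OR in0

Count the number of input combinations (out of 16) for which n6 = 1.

n6 = n5 OR in0 must be 1, so at least one of n5, in0 is 1.
Enumerating the 16 input combinations, 10 give n6 = 1 and 6 give n6 = 0.

10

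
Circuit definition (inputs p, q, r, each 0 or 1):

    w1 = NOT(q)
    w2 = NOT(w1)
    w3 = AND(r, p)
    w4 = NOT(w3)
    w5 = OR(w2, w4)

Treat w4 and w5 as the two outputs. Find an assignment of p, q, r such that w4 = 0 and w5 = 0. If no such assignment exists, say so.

p=1 q=0 r=1

Check with p=1 q=0 r=1:
w1 = NOT(q) = NOT 0 = 1
w2 = NOT(w1) = NOT 1 = 0
w3 = AND(r, p) = AND(1, 1) = 1
w4 = NOT(w3) = NOT 1 = 0
w5 = OR(w2, w4) = OR(0, 0) = 0
So w4 = 0 and w5 = 0.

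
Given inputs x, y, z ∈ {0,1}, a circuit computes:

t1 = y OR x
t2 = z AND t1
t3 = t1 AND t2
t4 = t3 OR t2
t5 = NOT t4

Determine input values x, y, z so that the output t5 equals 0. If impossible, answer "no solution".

x=0, y=1, z=1

t5 = NOT t4 must be 0, so t4 = 1.
t4 = t3 OR t2 must be 1, so at least one of t3, t2 is 1.
Check with x=0, y=1, z=1:
t1 = y OR x = 1 OR 0 = 1
t2 = z AND t1 = 1 AND 1 = 1
t3 = t1 AND t2 = 1 AND 1 = 1
t4 = t3 OR t2 = 1 OR 1 = 1
t5 = NOT t4 = NOT 1 = 0
So t5 = 0 as required.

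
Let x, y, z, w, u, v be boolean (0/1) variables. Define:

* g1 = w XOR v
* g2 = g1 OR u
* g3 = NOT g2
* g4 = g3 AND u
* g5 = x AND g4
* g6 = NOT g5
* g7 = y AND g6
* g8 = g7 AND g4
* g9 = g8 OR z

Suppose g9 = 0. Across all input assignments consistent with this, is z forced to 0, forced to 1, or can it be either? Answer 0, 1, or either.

g9 = g8 OR z must be 0, so both g8 = 0 and z = 0.
g8 = g7 AND g4 must be 0, so at least one of g7, g4 is 0.
Every assignment with g9 = 0 has z = 0; there are 32 such assignment(s).

0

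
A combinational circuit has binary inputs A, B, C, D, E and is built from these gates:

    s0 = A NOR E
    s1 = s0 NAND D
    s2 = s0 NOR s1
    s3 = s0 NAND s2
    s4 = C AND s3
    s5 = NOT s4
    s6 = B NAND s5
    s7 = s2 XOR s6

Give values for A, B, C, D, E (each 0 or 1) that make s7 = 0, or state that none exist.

A=0, B=1, C=0, D=1, E=1

s7 = s2 XOR s6 must be 0, so s2 and s6 are equal.
Check with A=0, B=1, C=0, D=1, E=1:
s0 = A NOR E = 0 NOR 1 = 0
s1 = s0 NAND D = 0 NAND 1 = 1
s2 = s0 NOR s1 = 0 NOR 1 = 0
s3 = s0 NAND s2 = 0 NAND 0 = 1
s4 = C AND s3 = 0 AND 1 = 0
s5 = NOT s4 = NOT 0 = 1
s6 = B NAND s5 = 1 NAND 1 = 0
s7 = s2 XOR s6 = 0 XOR 0 = 0
So s7 = 0 as required.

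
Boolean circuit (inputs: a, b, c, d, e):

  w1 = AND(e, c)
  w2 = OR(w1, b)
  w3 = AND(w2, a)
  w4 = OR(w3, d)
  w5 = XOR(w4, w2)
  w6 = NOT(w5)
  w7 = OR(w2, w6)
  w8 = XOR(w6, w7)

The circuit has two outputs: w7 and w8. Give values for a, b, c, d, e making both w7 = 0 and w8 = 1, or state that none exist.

Across all 32 input combinations, none give both w7 = 0 and w8 = 1.

no solution exists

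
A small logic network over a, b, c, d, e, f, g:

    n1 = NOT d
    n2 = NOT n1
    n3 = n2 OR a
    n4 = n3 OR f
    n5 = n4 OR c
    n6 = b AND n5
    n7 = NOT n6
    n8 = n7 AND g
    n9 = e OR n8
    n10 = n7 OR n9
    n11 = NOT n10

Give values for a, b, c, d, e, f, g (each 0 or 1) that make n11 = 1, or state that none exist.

n11 = NOT n10 must be 1, so n10 = 0.
n10 = n7 OR n9 must be 0, so both n7 = 0 and n9 = 0.
n7 = NOT n6 must be 0, so n6 = 1.
Check with a=1, b=1, c=1, d=1, e=0, f=0, g=0:
n1 = NOT d = NOT 1 = 0
n2 = NOT n1 = NOT 0 = 1
n3 = n2 OR a = 1 OR 1 = 1
n4 = n3 OR f = 1 OR 0 = 1
n5 = n4 OR c = 1 OR 1 = 1
n6 = b AND n5 = 1 AND 1 = 1
n7 = NOT n6 = NOT 1 = 0
n8 = n7 AND g = 0 AND 0 = 0
n9 = e OR n8 = 0 OR 0 = 0
n10 = n7 OR n9 = 0 OR 0 = 0
n11 = NOT n10 = NOT 0 = 1
So n11 = 1 as required.

a=1, b=1, c=1, d=1, e=0, f=0, g=0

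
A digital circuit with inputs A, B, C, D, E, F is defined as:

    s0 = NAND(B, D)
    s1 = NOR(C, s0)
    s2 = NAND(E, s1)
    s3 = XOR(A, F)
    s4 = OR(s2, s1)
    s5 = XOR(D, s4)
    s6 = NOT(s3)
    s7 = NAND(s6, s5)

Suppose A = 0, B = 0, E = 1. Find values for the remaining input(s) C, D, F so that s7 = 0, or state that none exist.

s7 = NAND(s6, s5) must be 0, so both s6 = 1 and s5 = 1.
s6 = NOT(s3) must be 1, so s3 = 0.
Check with A = 0, B = 0, E = 1 and C=0, D=0, F=0:
s0 = NAND(B, D) = NAND(0, 0) = 1
s1 = NOR(C, s0) = NOR(0, 1) = 0
s2 = NAND(E, s1) = NAND(1, 0) = 1
s3 = XOR(A, F) = XOR(0, 0) = 0
s4 = OR(s2, s1) = OR(1, 0) = 1
s5 = XOR(D, s4) = XOR(0, 1) = 1
s6 = NOT(s3) = NOT 0 = 1
s7 = NAND(s6, s5) = NAND(1, 1) = 0
So s7 = 0.

C=0 D=0 F=0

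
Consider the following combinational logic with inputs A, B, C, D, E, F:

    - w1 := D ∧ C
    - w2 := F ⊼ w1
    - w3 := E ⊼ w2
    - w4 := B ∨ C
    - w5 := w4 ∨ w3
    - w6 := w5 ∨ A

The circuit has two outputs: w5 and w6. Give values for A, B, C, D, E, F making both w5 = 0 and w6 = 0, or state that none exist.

A=0 B=0 C=0 D=1 E=1 F=1

Check with A=0 B=0 C=0 D=1 E=1 F=1:
w1 = D ∧ C = 1 ∧ 0 = 0
w2 = F ⊼ w1 = 1 ⊼ 0 = 1
w3 = E ⊼ w2 = 1 ⊼ 1 = 0
w4 = B ∨ C = 0 ∨ 0 = 0
w5 = w4 ∨ w3 = 0 ∨ 0 = 0
w6 = w5 ∨ A = 0 ∨ 0 = 0
So w5 = 0 and w6 = 0.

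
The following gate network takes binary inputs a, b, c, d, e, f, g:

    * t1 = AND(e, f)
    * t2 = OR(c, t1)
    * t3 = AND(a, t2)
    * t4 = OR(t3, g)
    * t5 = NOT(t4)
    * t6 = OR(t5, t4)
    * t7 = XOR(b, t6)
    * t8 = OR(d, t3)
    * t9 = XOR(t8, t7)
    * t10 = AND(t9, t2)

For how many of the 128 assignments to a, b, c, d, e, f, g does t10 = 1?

t10 = AND(t9, t2) must be 1, so both t9 = 1 and t2 = 1.
Enumerating the 128 input combinations, 40 give t10 = 1 and 88 give t10 = 0.

40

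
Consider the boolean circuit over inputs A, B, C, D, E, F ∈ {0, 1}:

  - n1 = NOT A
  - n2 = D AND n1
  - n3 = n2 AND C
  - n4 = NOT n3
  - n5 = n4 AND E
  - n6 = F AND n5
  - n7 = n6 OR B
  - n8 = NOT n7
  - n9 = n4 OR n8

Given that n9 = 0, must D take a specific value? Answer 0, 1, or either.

n9 = n4 OR n8 must be 0, so both n4 = 0 and n8 = 0.
Every assignment with n9 = 0 has D = 1; there are 4 such assignment(s).
  A=0, B=1, C=1, D=1, E=0, F=0
  A=0, B=1, C=1, D=1, E=0, F=1
  A=0, B=1, C=1, D=1, E=1, F=0
  A=0, B=1, C=1, D=1, E=1, F=1

1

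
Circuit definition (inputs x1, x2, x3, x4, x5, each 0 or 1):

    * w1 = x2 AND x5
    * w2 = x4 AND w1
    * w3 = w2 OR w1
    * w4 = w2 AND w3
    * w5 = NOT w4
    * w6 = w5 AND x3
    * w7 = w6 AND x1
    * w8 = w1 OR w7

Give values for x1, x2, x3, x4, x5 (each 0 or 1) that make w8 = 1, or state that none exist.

x1=0 x2=1 x3=0 x4=1 x5=1

w8 = w1 OR w7 must be 1, so at least one of w1, w7 is 1.
Check with x1=0 x2=1 x3=0 x4=1 x5=1:
w1 = x2 AND x5 = 1 AND 1 = 1
w2 = x4 AND w1 = 1 AND 1 = 1
w3 = w2 OR w1 = 1 OR 1 = 1
w4 = w2 AND w3 = 1 AND 1 = 1
w5 = NOT w4 = NOT 1 = 0
w6 = w5 AND x3 = 0 AND 0 = 0
w7 = w6 AND x1 = 0 AND 0 = 0
w8 = w1 OR w7 = 1 OR 0 = 1
So w8 = 1 as required.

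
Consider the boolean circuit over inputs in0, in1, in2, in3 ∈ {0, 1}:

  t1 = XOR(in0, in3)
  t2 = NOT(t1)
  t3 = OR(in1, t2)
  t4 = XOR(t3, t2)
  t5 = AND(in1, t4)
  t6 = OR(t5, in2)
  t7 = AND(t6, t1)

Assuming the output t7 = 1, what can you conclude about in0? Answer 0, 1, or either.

Both values of in0 occur among assignments with t7 = 1:
  in0=0: in0=0, in1=0, in2=1, in3=1
  in0=1: in0=1, in1=0, in2=1, in3=0

either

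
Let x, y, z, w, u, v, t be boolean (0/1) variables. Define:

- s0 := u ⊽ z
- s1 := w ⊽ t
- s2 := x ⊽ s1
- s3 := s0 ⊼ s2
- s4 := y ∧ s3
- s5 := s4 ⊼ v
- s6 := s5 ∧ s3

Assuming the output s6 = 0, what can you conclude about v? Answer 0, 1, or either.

either

Both values of v occur among assignments with s6 = 0:
  v=0: x=0, y=0, z=0, w=0, u=0, v=0, t=1
  v=1: x=0, y=0, z=0, w=0, u=0, v=1, t=1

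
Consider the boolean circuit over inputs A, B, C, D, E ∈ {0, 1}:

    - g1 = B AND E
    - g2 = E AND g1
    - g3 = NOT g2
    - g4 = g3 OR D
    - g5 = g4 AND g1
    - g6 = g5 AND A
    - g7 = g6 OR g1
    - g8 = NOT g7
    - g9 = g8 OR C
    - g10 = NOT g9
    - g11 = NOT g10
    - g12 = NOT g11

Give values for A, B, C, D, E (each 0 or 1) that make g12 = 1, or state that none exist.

Check with A=0, B=1, C=0, D=1, E=1:
g1 = B AND E = 1 AND 1 = 1
g2 = E AND g1 = 1 AND 1 = 1
g3 = NOT g2 = NOT 1 = 0
g4 = g3 OR D = 0 OR 1 = 1
g5 = g4 AND g1 = 1 AND 1 = 1
g6 = g5 AND A = 1 AND 0 = 0
g7 = g6 OR g1 = 0 OR 1 = 1
g8 = NOT g7 = NOT 1 = 0
g9 = g8 OR C = 0 OR 0 = 0
g10 = NOT g9 = NOT 0 = 1
g11 = NOT g10 = NOT 1 = 0
g12 = NOT g11 = NOT 0 = 1
So g12 = 1 as required.

A=0, B=1, C=0, D=1, E=1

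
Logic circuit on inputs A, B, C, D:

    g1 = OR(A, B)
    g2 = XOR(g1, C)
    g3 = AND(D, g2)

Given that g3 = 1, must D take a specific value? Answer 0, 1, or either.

1

g3 = AND(D, g2) must be 1, so both D = 1 and g2 = 1.
Every assignment with g3 = 1 has D = 1; there are 4 such assignment(s).
  A=0, B=0, C=1, D=1
  A=0, B=1, C=0, D=1
  A=1, B=0, C=0, D=1
  A=1, B=1, C=0, D=1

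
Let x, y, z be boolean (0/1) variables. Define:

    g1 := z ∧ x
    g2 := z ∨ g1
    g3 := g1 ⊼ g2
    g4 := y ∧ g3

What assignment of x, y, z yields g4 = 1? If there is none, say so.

x=0 y=1 z=1

g4 = y ∧ g3 must be 1, so both y = 1 and g3 = 1.
Check with x=0 y=1 z=1:
g1 = z ∧ x = 1 ∧ 0 = 0
g2 = z ∨ g1 = 1 ∨ 0 = 1
g3 = g1 ⊼ g2 = 0 ⊼ 1 = 1
g4 = y ∧ g3 = 1 ∧ 1 = 1
So g4 = 1 as required.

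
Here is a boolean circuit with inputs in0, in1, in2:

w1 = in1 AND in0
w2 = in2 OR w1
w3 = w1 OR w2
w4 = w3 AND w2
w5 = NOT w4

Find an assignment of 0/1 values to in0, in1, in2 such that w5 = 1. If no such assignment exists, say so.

in0=0 in1=1 in2=0

Check with in0=0 in1=1 in2=0:
w1 = in1 AND in0 = 1 AND 0 = 0
w2 = in2 OR w1 = 0 OR 0 = 0
w3 = w1 OR w2 = 0 OR 0 = 0
w4 = w3 AND w2 = 0 AND 0 = 0
w5 = NOT w4 = NOT 0 = 1
So w5 = 1 as required.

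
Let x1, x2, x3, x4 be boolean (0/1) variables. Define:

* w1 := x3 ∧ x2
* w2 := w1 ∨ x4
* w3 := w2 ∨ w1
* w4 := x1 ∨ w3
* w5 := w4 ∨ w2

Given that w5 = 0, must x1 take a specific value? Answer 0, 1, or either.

0

w5 = w4 ∨ w2 must be 0, so both w4 = 0 and w2 = 0.
w4 = x1 ∨ w3 must be 0, so both x1 = 0 and w3 = 0.
w2 = w1 ∨ x4 must be 0, so both w1 = 0 and x4 = 0.
Every assignment with w5 = 0 has x1 = 0; there are 3 such assignment(s).
  x1=0, x2=0, x3=0, x4=0
  x1=0, x2=0, x3=1, x4=0
  x1=0, x2=1, x3=0, x4=0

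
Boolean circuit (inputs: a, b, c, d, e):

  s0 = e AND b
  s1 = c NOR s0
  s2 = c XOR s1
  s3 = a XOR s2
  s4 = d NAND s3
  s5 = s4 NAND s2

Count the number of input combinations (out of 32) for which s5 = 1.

s5 = s4 NAND s2 must be 1, so at least one of s4, s2 is 0.
Enumerating the 32 input combinations, 11 give s5 = 1 and 21 give s5 = 0.

11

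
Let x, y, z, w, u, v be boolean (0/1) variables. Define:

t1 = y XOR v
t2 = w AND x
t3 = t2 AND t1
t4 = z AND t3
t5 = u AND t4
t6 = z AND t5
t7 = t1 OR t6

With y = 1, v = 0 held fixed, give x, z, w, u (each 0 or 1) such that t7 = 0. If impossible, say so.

no solution exists

With y = 1, v = 0 fixed, none of the 16 settings of x, z, w, u give t7 = 0.
For example, with x=1, z=1, w=0, u=0:
t1 = y XOR v = 1 XOR 0 = 1
t2 = w AND x = 0 AND 1 = 0
t3 = t2 AND t1 = 0 AND 1 = 0
t4 = z AND t3 = 1 AND 0 = 0
t5 = u AND t4 = 0 AND 0 = 0
t6 = z AND t5 = 1 AND 0 = 0
t7 = t1 OR t6 = 1 OR 0 = 1
giving t7 = 1 ≠ 0.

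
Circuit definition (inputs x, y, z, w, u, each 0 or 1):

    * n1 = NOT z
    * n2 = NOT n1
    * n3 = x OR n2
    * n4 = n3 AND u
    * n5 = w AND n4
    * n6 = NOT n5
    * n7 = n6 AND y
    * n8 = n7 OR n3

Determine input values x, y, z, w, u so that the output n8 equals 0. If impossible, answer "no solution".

n8 = n7 OR n3 must be 0, so both n7 = 0 and n3 = 0.
Check with x=0, y=0, z=0, w=0, u=0:
n1 = NOT z = NOT 0 = 1
n2 = NOT n1 = NOT 1 = 0
n3 = x OR n2 = 0 OR 0 = 0
n4 = n3 AND u = 0 AND 0 = 0
n5 = w AND n4 = 0 AND 0 = 0
n6 = NOT n5 = NOT 0 = 1
n7 = n6 AND y = 1 AND 0 = 0
n8 = n7 OR n3 = 0 OR 0 = 0
So n8 = 0 as required.

x=0, y=0, z=0, w=0, u=0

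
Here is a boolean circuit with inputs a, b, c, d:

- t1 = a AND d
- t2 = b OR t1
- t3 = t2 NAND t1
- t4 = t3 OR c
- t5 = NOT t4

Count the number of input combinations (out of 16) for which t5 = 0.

14

t5 = NOT t4 must be 0, so t4 = 1.
t4 = t3 OR c must be 1, so at least one of t3, c is 1.
Enumerating the 16 input combinations, 14 give t5 = 0 and 2 give t5 = 1.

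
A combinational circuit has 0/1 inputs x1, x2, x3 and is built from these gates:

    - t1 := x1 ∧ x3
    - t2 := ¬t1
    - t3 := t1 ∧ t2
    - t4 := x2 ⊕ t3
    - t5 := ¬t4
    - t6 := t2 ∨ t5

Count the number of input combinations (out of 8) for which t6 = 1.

t6 = t2 ∨ t5 must be 1, so at least one of t2, t5 is 1.
Enumerating the 8 input combinations, 7 give t6 = 1 and 1 give t6 = 0.

7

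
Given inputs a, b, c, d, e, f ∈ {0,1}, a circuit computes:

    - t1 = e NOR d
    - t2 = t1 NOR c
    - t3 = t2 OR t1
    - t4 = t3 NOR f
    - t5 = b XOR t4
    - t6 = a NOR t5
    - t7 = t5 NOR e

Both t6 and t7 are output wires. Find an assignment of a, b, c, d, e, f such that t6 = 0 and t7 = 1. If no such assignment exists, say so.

Check with a=1, b=0, c=0, d=0, e=0, f=1:
t1 = e NOR d = 0 NOR 0 = 1
t2 = t1 NOR c = 1 NOR 0 = 0
t3 = t2 OR t1 = 0 OR 1 = 1
t4 = t3 NOR f = 1 NOR 1 = 0
t5 = b XOR t4 = 0 XOR 0 = 0
t6 = a NOR t5 = 1 NOR 0 = 0
t7 = t5 NOR e = 0 NOR 0 = 1
So t6 = 0 and t7 = 1.

a=1, b=0, c=0, d=0, e=0, f=1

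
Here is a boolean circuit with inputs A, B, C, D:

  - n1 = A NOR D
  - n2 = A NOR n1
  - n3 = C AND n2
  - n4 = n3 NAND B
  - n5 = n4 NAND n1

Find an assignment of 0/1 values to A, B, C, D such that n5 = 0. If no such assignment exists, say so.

n5 = n4 NAND n1 must be 0, so both n4 = 1 and n1 = 1.
n4 = n3 NAND B must be 1, so at least one of n3, B is 0.
n1 = A NOR D must be 1, so both A = 0 and D = 0.
Check with A=0, B=1, C=1, D=0:
n1 = A NOR D = 0 NOR 0 = 1
n2 = A NOR n1 = 0 NOR 1 = 0
n3 = C AND n2 = 1 AND 0 = 0
n4 = n3 NAND B = 0 NAND 1 = 1
n5 = n4 NAND n1 = 1 NAND 1 = 0
So n5 = 0 as required.

A=0, B=1, C=1, D=0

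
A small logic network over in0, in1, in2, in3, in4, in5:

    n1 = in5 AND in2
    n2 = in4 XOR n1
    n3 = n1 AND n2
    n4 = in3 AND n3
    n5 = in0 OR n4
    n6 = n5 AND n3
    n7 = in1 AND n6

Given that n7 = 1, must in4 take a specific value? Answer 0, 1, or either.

n7 = in1 AND n6 must be 1, so both in1 = 1 and n6 = 1.
Every assignment with n7 = 1 has in4 = 0; there are 3 such assignment(s).
  in0=0, in1=1, in2=1, in3=1, in4=0, in5=1
  in0=1, in1=1, in2=1, in3=0, in4=0, in5=1
  in0=1, in1=1, in2=1, in3=1, in4=0, in5=1

0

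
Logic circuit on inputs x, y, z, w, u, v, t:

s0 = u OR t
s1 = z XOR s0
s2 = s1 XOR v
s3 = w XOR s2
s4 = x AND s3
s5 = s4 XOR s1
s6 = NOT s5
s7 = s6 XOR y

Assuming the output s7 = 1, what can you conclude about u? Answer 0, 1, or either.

either

Both values of u occur among assignments with s7 = 1:
  u=0: x=0, y=0, z=0, w=0, u=0, v=0, t=0
  u=1: x=0, y=0, z=1, w=0, u=1, v=0, t=0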